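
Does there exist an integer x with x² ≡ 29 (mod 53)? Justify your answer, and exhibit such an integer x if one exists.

x = 20 works: 20² = 400, and 400 − 29 = 371 = 7·53.

x = 20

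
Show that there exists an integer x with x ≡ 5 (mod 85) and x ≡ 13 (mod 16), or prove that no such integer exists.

gcd(85, 16) = 1, so the Chinese Remainder Theorem guarantees exactly one residue class mod 1360 satisfying both.
Any solution of the first congruence is x = 5 + 85t; substituting into the second, 85t ≡ 13 − 5 ≡ 8 (mod 16).
85 ≡ 5 (mod 16), so this reads 5t ≡ 8 (mod 16). Note 5·13 = 65 ≡ 1 (mod 16) (as 65 − 1 = 4·16), so 5⁻¹ ≡ 13.
Multiplying by 13: t ≡ 13·8 = 104 ≡ 8 (mod 16).
With t = 8: x = 5 + 85·8 = 685.
Indeed 685 ≡ 5 (mod 85) and 685 ≡ 13 (mod 16).

x = 685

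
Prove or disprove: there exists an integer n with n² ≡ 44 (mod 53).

n = 37

Take n = 37. Then 37² = 1369 = 25·53 + 44, so 37² ≡ 44 (mod 53).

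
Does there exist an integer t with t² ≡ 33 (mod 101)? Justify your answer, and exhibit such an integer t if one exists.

t = 72 works: 72² = 5184, and 5184 − 33 = 5151 = 51·101.

t = 72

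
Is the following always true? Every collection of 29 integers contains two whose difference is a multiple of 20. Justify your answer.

Each integer lies in one of the 20 residue classes modulo 20.
Since 29 > 20, two of the 29 integers must share a residue class by the pigeonhole principle; call them a and b.
Then a ≡ b (mod 20), i.e. 20 ∣ (a − b).

Yes.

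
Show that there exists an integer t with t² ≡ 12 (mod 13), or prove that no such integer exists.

t = 8 works: 8² = 64, and 64 − 12 = 52 = 4·13.

t = 8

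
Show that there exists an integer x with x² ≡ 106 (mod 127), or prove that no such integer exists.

127 is prime, so by Euler's criterion 106 is a square mod 127 iff 106^((127−1)/2) = 106^63 ≡ 1 (mod 127).
Repeated squaring mod 127: 106^2 = 11236 ≡ 60; 106^4 ≡ 60² = 3600 ≡ 44; 106^8 ≡ 44² = 1936 ≡ 31; 106^16 ≡ 31² = 961 ≡ 72; 106^32 ≡ 72² = 5184 ≡ 104.
Since 63 = 32 + 16 + 8 + 4 + 2 + 1, 106^63 ≡ 104 · 72 · 31 · 44 · 60 · 106; multiplying out mod 127: 104·72 = 7488 ≡ 122, then 122·31 = 3782 ≡ 99, then 99·44 = 4356 ≡ 38, then 38·60 = 2280 ≡ 121, then 121·106 = 12826 ≡ 126. Thus 106^63 ≡ 126 ≡ −1 (mod 127).
By Euler's criterion 106 is a quadratic non-residue mod 127: no x satisfies x² ≡ 106 (mod 127).

There is no such integer.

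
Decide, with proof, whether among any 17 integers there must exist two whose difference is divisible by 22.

Consider the 17 integers 16, 17, …, 32. They lie in distinct residue classes modulo 22, since 17 ≤ 22.
The differences between them range over 1, …, 16, none of which is divisible by 22.

No, the set {16, 17, 18, 19, 20, 21, 22, 23, 24, 25, 26, 27, 28, 29, 30, 31, 32} is a counterexample.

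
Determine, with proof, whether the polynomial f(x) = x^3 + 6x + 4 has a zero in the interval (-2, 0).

Yes, f has a root in the interval.

f(-2) = -16 and f(0) = 4, which have opposite signs.
f is continuous everywhere (it is a polynomial), in particular on [-2, 0].
By the Intermediate Value Theorem, f takes the value 0 somewhere in the open interval.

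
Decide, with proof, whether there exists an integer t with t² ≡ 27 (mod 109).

t = 71

t = 71 works: 71² = 5041, and 5041 − 27 = 5014 = 46·109.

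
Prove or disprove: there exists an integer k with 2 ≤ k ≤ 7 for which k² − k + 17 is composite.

The values for k = 2, 3, …, 7 are 19, 23, 29, 37, 47, 59, and each of these is prime.
So no value in the range makes the expression composite.

No, no such integer k in that range exists.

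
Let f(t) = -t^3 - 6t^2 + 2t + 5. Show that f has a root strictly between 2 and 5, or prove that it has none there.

f has no root in that interval.

f(2) = -23 and f(5) = -260, both negative, so a sign-change argument is unavailable; we show f keeps this sign on the whole interval.
Substitute t = 2 + u, where 0 < u < 3 on the interval. Expanding, f(2 + u) = -u^3 - 12u^2 - 34u - 23.
All 4 nonzero coefficients of this polynomial in u are negative; hence for u > 0 the value is a sum of negative terms (the constant -23 among them).
So f is strictly negative on (2, 5); no root exists in the interval.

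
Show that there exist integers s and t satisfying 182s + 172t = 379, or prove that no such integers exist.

No, no such integers exist.

Any value of 182s + 172t is a multiple of gcd(182, 172) = 2.
However 379 leaves remainder 1 on division by 2.
So the equation is unsolvable over ℤ.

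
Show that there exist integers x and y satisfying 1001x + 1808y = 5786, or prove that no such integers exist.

x = 1178, y = -649

Since gcd(1001, 1808) = 1, every integer is an integer combination of 1001 and 1808.
Run the Euclidean algorithm on 1808 and 1001: 1808 = 1·1001 + 807, 1001 = 1·807 + 194, 807 = 4·194 + 31, 194 = 6·31 + 8, 31 = 3·8 + 7, 8 = 1·7 + 1, 7 = 7·1 + 0.
Back-substituting, 1 = 8 − 1·7 = 8 − (31 − 3·8) = −31 + 4·8 = −31 + 4·(194 − 6·31) = 4·194 − 25·31 = 4·194 − 25·(807 − 4·194) = −25·807 + 104·194 = −25·807 + 104·(1001 − 1·807) = 104·1001 − 129·807 = 104·1001 − 129·(1808 − 1·1001) = −129·1808 + 233·1001; that is, 1001·233 + 1808·(-129) = 1.
Scaling by 5786 gives the particular solution (x, y) = (1348138, -746394).
Shifting by a multiple of (1808, −1001) keeps it a solution: x = 1348138 − 745·1808 = 1178, y = -746394 + 745·1001 = -649.
Check: 1001·1178 + 1808·(-649) = 1179178 − 1173392 = 5786. ✓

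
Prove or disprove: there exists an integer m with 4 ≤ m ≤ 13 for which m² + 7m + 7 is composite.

m = 11

At m = 11: 11² + 7·11 + 7 = 205 = 5·41, which is composite.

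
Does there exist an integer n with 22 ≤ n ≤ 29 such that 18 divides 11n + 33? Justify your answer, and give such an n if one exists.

For n = 22, 23, …, 29 the values of 11n + 33 modulo 18 are 5, 16, 9, 2, 13, 6, 17, 10 respectively.
The residue 0 does not occur, so no n in [22, 29] makes 11n + 33 a multiple of 18.

No, no such integer n in that range exists.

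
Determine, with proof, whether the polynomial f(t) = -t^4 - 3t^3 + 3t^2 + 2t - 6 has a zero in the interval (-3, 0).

Yes, f has a root in the interval.

f(-3) = 15 and f(0) = -6, which have opposite signs.
f is continuous everywhere (it is a polynomial), in particular on [-3, 0].
By the Intermediate Value Theorem f must vanish at some point of (-3, 0).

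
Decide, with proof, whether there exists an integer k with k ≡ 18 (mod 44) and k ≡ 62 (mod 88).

k = 62

gcd(44, 88) = 44. A simultaneous solution exists iff 18 ≡ 62 (mod 44); here 18 mod 44 = 18 = 62 mod 44, so it does.
Step through k = 18, 18 + 44, 18 + 2·44, …: the values 18, 62 reduce mod 88 to 18, 62. The value 62 hits 62.
Verify: 62 = 1·44 + 18 and 62 = 0·88 + 62. ✓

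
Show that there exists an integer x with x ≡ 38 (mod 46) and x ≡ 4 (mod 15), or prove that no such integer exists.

x = 544

Since 46 and 15 share no common factor, CRT says the pair of congruences has a solution (unique mod 690).
Write x = 38 + 46t and require 38 + 46t ≡ 4 (mod 15), i.e. 46t ≡ 11 (mod 15).
46 ≡ 1 (mod 15), so this reads 1t ≡ 11 (mod 15). So t ≡ 11 (mod 15).
Taking t = 11 gives x = 38 + 46·11 = 544.
Check: 544 mod 46 = 38, 544 mod 15 = 4. ✓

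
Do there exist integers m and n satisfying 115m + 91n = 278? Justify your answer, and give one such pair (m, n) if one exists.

115 and 91 are coprime, so 115m + 91n ranges over all of ℤ.
Run the Euclidean algorithm on 115 and 91: 115 = 1·91 + 24, 91 = 3·24 + 19, 24 = 1·19 + 5, 19 = 3·5 + 4, 5 = 1·4 + 1, 4 = 4·1 + 0.
Working back up the chain: 1 = 5 − 1·4 = 5 − (19 − 3·5) = −19 + 4·5 = −19 + 4·(24 − 1·19) = 4·24 − 5·19 = 4·24 − 5·(91 − 3·24) = −5·91 + 19·24 = −5·91 + 19·(115 − 1·91) = 19·115 − 24·91. So 115·19 + 91·(-24) = 1.
Scaling by 278 gives the particular solution (m, n) = (5282, -6672).
The general solution is m = 5282 + 91k, n = -6672 − 115k; taking k = -58 gives the smaller pair m = 4, n = -2.
Indeed 115·4 + 91·(-2) = 460 − 182 = 278.

m = 4, n = -2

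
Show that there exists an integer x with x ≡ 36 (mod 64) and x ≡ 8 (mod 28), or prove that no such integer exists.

x = 36

The moduli are not coprime: gcd(64, 28) = 4. Compatibility requires 4 ∣ (8 − 36) = -28, which holds, so solutions exist.
In fact x = 36 itself already satisfies 36 mod 28 = 8.
Check: 36 mod 64 = 36, 36 mod 28 = 8. ✓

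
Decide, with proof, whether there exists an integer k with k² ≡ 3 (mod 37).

k = 15

Take k = 15. Then 15² = 225 = 6·37 + 3, so 15² ≡ 3 (mod 37).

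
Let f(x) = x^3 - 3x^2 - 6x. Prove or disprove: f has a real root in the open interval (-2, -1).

Yes, f has a root in the interval.

f(-2) = -8 and f(-1) = 2, which have opposite signs.
Since f is a polynomial it is continuous on [-2, -1].
By the Intermediate Value Theorem f must vanish at some point of (-2, -1).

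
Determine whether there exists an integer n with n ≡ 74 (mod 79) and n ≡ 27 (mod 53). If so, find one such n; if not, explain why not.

The moduli 79 and 53 are coprime, so by the Chinese Remainder Theorem a unique solution modulo 4187 exists.
Any solution of the first congruence is n = 74 + 79t; substituting into the second, 79t ≡ 27 − 74 ≡ 6 (mod 53).
79 ≡ 26 (mod 53), so this reads 26t ≡ 6 (mod 53). Since 26·51 = 1326 = 25·53 + 1, the inverse of 26 mod 53 is 51.
Therefore t ≡ 51·6 = 306 ≡ 41 (mod 53).
With t = 41: n = 74 + 79·41 = 3313.
Check: 3313 mod 79 = 74, 3313 mod 53 = 27. ✓

n = 3313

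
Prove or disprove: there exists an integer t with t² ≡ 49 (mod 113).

t = 7

Take t = 7. Then 7² = 49, and since 0 ≤ 49 < 113 this is already reduced: 7² ≡ 49 (mod 113).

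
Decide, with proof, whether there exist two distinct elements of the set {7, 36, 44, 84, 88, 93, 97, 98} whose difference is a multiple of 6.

Both 7 and 97 leave remainder 1 on division by 6; their difference 90 = 15·6 is a multiple of 6.

7 and 97 are such a pair.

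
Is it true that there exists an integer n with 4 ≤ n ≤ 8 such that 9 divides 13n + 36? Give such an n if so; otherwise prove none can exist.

There is no such integer n in that range.

At n = 4, 13·4 + 36 = 88 ≡ 7 (mod 9), and each step in n adds 13 ≡ 4 (mod 9), giving residues 7, 2, 6, 1, 5 for n = 4, 5, …, 8.
None is 0, so 9 never divides 13n + 36 on this range.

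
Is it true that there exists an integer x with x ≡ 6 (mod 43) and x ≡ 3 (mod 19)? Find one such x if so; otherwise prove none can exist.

x = 307

Since 43 and 19 share no common factor, CRT says the pair of congruences has a solution (unique mod 817).
Any solution of the first congruence is x = 6 + 43t; substituting into the second, 43t ≡ 3 − 6 ≡ 16 (mod 19).
43 ≡ 5 (mod 19), so this reads 5t ≡ 16 (mod 19). Since 5·4 = 20 = 1·19 + 1, the inverse of 5 mod 19 is 4.
Multiplying by 4: t ≡ 4·16 = 64 ≡ 7 (mod 19).
With t = 7: x = 6 + 43·7 = 307.
Verify: 307 = 7·43 + 6 and 307 = 16·19 + 3. ✓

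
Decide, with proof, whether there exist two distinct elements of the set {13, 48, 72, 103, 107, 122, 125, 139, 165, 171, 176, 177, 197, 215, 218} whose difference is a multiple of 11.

Both 48 and 103 leave remainder 4 on division by 11; their difference 55 = 5·11 is a multiple of 11.

The pair (48, 103) works.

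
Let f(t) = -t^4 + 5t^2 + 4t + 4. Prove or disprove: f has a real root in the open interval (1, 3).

f(1) = 12 and f(3) = -20, which have opposite signs.
f is continuous everywhere (it is a polynomial), in particular on [1, 3].
By the Intermediate Value Theorem, f takes the value 0 somewhere in the open interval.

Such a root exists.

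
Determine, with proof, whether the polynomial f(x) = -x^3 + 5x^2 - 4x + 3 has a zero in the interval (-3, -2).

No.

The endpoint values f(-3) = 87 and f(-2) = 39 are both positive. Claim: f(x) > 0 for every x in (-3, -2).
Shift to the endpoint -2: with x = -2 − u (0 < u < 1), one computes f(-2 − u) = u^3 + 11u^2 + 36u + 39.
All 4 nonzero coefficients of this polynomial in u are positive; hence for u > 0 the value is a sum of positive terms (the constant 39 among them).
Therefore f(x) > 0 throughout (-3, -2), and f has no zero there.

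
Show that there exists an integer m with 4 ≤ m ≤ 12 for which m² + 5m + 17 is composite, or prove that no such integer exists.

At m = 12: 12² + 5·12 + 17 = 221 = 13·17, which is composite.

m = 12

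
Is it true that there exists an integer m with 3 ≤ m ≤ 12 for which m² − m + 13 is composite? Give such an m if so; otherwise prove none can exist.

At m = 5: 5² − 5 + 13 = 33 = 3·11, which is composite.

m = 5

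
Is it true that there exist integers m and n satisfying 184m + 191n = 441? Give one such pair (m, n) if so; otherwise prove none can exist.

m = 128, n = -121

184 and 191 are coprime, so 184m + 191n ranges over all of ℤ.
Euclidean algorithm: 191 = 1·184 + 7, 184 = 26·7 + 2, 7 = 3·2 + 1, 2 = 2·1 + 0.
Back-substituting, 1 = 7 − 3·2 = 7 − 3·(184 − 26·7) = −3·184 + 79·7 = −3·184 + 79·(191 − 1·184) = 79·191 − 82·184; that is, 184·(-82) + 191·79 = 1.
Multiplying through by 441: m = (-82)·441 = -36162, n = 79·441 = 34839 is a solution.
The general solution is m = -36162 + 191k, n = 34839 − 184k; taking k = 190 gives the smaller pair m = 128, n = -121.
Indeed 184·128 + 191·(-121) = 23552 − 23111 = 441.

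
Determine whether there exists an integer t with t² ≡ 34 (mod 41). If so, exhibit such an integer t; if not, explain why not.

No, no such integer exists.

Apply Euler's criterion with the prime 41: 34 is a quadratic residue iff 34^20 ≡ 1 (mod 41), and a non-residue iff it is ≡ −1.
Repeated squaring mod 41: 34^2 = 1156 ≡ 8; 34^4 ≡ 8² = 64 ≡ 23; 34^8 ≡ 23² = 529 ≡ 37; 34^16 ≡ 37² = 1369 ≡ 16.
Since 20 = 16 + 4, 34^20 ≡ 16 · 23; multiplying out mod 41: 16·23 = 368 ≡ 40. Thus 34^20 ≡ 40 ≡ −1 (mod 41).
By Euler's criterion 34 is a quadratic non-residue mod 41: no t satisfies t² ≡ 34 (mod 41).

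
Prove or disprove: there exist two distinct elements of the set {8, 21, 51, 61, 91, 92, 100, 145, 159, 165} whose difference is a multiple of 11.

Two integers differ by a multiple of 11 exactly when they have the same residue mod 11. The residues are 8↦8, 21↦10, 51↦7, 61↦6, 91↦3, 92↦4, 100↦1, 145↦2, 159↦5, 165↦0.
These 10 residues are pairwise different, hence no difference of two elements is divisible by 11.

No, no such pair exists.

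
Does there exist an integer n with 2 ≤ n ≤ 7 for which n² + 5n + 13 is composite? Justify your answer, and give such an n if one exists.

n = 5

At n = 5: 5² + 5·5 + 13 = 63 = 3·21, which is composite.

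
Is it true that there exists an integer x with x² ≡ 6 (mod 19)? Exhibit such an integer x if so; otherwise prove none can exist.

x = 14

x = 14 works: 14² = 196, and 196 − 6 = 190 = 10·19.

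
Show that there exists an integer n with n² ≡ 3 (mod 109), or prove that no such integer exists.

n = 49 works: 49² = 2401, and 2401 − 3 = 2398 = 22·109.

n = 49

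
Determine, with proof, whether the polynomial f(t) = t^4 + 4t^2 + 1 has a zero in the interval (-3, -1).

No such root exists.

The endpoint values f(-3) = 118 and f(-1) = 6 are both positive. Claim: f(t) > 0 for every t in (-3, -1).
Shift to the endpoint -1: with t = -1 − u (0 < u < 2), one computes f(-1 − u) = u^4 + 4u^3 + 10u^2 + 12u + 6.
All 5 nonzero coefficients of this polynomial in u are positive; hence for u > 0 the value is a sum of positive terms (the constant 6 among them).
Therefore f(t) > 0 throughout (-3, -1), and f has no zero there.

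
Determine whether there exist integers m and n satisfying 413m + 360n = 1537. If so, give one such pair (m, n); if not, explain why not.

Since gcd(413, 360) = 1, every integer is an integer combination of 413 and 360.
Run the Euclidean algorithm on 413 and 360: 413 = 1·360 + 53, 360 = 6·53 + 42, 53 = 1·42 + 11, 42 = 3·11 + 9, 11 = 1·9 + 2, 9 = 4·2 + 1, 2 = 2·1 + 0.
Unwinding: 1 = 9 − 4·2 = 9 − 4·(11 − 1·9) = −4·11 + 5·9 = −4·11 + 5·(42 − 3·11) = 5·42 − 19·11 = 5·42 − 19·(53 − 1·42) = −19·53 + 24·42 = −19·53 + 24·(360 − 6·53) = 24·360 − 163·53 = 24·360 − 163·(413 − 1·360) = −163·413 + 187·360, i.e. 413·(-163) + 360·187 = 1.
Times 1537: 413·(-250531) + 360·287419 = 1537, so (-250531, 287419) solves it.
Adding 696·360 to m and subtracting 696·413 from n gives the tidier solution (29, -29).
Check: 413·29 + 360·(-29) = 11977 − 10440 = 1537. ✓

m = 29, n = -29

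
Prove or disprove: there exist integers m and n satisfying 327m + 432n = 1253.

There are no such integers.

Both 327 and 432 are divisible by gcd(327, 432) = 3, hence so is any combination 327m + 432n.
But 1253 = 3·417 + 2, so 3 ∤ 1253.
Hence no integers m, n satisfy the equation.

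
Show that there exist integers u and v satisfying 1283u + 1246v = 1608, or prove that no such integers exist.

Since gcd(1283, 1246) = 1, every integer is an integer combination of 1283 and 1246.
Run the Euclidean algorithm on 1283 and 1246: 1283 = 1·1246 + 37, 1246 = 33·37 + 25, 37 = 1·25 + 12, 25 = 2·12 + 1, 12 = 12·1 + 0.
Unwinding: 1 = 25 − 2·12 = 25 − 2·(37 − 1·25) = −2·37 + 3·25 = −2·37 + 3·(1246 − 33·37) = 3·1246 − 101·37 = 3·1246 − 101·(1283 − 1·1246) = −101·1283 + 104·1246, i.e. 1283·(-101) + 1246·104 = 1.
Multiplying through by 1608: u = (-101)·1608 = -162408, v = 104·1608 = 167232 is a solution.
Adding 131·1246 to u and subtracting 131·1283 from v gives the tidier solution (818, -841).
Indeed 1283·818 + 1246·(-841) = 1049494 − 1047886 = 1608.

u = 818, v = -841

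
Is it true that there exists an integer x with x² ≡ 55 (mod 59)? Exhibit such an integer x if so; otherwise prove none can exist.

59 is prime, so by Euler's criterion 55 is a square mod 59 iff 55^((59−1)/2) = 55^29 ≡ 1 (mod 59).
Squaring successively (mod 59): 55^2 = 3025 ≡ 16; 55^4 ≡ 16² = 256 ≡ 20; 55^8 ≡ 20² = 400 ≡ 46; 55^16 ≡ 46² = 2116 ≡ 51.
Since 29 = 16 + 8 + 4 + 1, 55^29 ≡ 51 · 46 · 20 · 55; multiplying out mod 59: 51·46 = 2346 ≡ 45, then 45·20 = 900 ≡ 15, then 15·55 = 825 ≡ 58. Thus 55^29 ≡ 58 ≡ −1 (mod 59).
By Euler's criterion 55 is a quadratic non-residue mod 59: no x satisfies x² ≡ 55 (mod 59).

There is no such integer.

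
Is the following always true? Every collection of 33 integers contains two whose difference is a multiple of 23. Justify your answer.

Yes.

There are exactly 23 possible remainders on division by 23.
Since 33 > 23, two of the 33 integers must share a residue class by the pigeonhole principle; call them a and b.
Then a ≡ b (mod 23), i.e. 23 ∣ (a − b).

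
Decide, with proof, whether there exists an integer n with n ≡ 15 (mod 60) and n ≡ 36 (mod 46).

No, no such integer exists.

Both moduli are multiples of 2 = gcd(60, 46), so any solution would satisfy n ≡ 15 and n ≡ 36 modulo 2 simultaneously.
These are incompatible: 15 − 36 = -21 is not divisible by 2.
So no integer satisfies both congruences.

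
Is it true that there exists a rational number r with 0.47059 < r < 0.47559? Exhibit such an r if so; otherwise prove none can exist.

r = 9/19

Scale by 19: the interval becomes (8.94121, 9.03621), which contains the integer 9.
Hence 9/19 is a rational number with 0.47059 < 9/19 < 0.47559.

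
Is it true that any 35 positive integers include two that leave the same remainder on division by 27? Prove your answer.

True.

Partition the integers by their residue mod 27; there are 27 classes.
Placing 35 integers into 27 classes, some class receives at least two — say a and b.
That is, a and b leave the same remainder on division by 27, as claimed.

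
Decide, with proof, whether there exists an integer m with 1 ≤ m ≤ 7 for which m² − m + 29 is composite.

m = 3

At m = 3: 3² − 3 + 29 = 35 = 5·7, which is composite.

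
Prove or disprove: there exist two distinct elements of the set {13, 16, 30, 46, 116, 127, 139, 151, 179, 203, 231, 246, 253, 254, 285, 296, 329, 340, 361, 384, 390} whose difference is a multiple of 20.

Both 13 and 253 leave remainder 13 on division by 20; their difference 240 = 12·20 is a multiple of 20.

The pair (13, 253) works.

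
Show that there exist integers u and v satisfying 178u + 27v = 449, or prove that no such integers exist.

u = 23, v = -135

178 and 27 are coprime, so 178u + 27v ranges over all of ℤ.
Run the Euclidean algorithm on 178 and 27: 178 = 6·27 + 16, 27 = 1·16 + 11, 16 = 1·11 + 5, 11 = 2·5 + 1, 5 = 5·1 + 0.
Working back up the chain: 1 = 11 − 2·5 = 11 − 2·(16 − 1·11) = −2·16 + 3·11 = −2·16 + 3·(27 − 1·16) = 3·27 − 5·16 = 3·27 − 5·(178 − 6·27) = −5·178 + 33·27. So 178·(-5) + 27·33 = 1.
Scaling by 449 gives the particular solution (u, v) = (-2245, 14817).
Adding 84·27 to u and subtracting 84·178 from v gives the tidier solution (23, -135).
Indeed 178·23 + 27·(-135) = 4094 − 3645 = 449.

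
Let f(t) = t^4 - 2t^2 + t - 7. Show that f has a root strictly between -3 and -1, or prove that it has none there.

Yes, f has a root in the interval.

f(-3) = 53 and f(-1) = -9, which have opposite signs.
f is continuous everywhere (it is a polynomial), in particular on [-3, -1].
By the Intermediate Value Theorem f must vanish at some point of (-3, -1).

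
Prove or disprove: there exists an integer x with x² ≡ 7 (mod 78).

Work modulo the divisor 13 of 78. If x² ≡ 7 (mod 78) then x² ≡ 7 (mod 13).
Since (13 − x)² ≡ x² (mod 13), it suffices to square x = 0, 1, …, 6: the residues are 0, 1, 4, 9, 3, 12, 10.
The set of squares mod 13 is therefore {0, 1, 3, 4, 9, 10, 12}, which does not contain 7.
Therefore x² ≡ 7 (mod 78) has no solution.

There is no such integer.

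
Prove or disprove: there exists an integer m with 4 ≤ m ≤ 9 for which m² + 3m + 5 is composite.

At m = 8: 8² + 3·8 + 5 = 93 = 3·31, which is composite.

m = 8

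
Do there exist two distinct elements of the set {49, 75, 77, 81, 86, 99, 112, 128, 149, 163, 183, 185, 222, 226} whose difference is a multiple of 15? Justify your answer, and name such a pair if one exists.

There is no such pair.

Reduce each element modulo 15: 49↦4, 75↦0, 77↦2, 81↦6, 86↦11, 99↦9, 112↦7, 128↦8, 149↦14, 163↦13, 183↦3, 185↦5, 222↦12, 226↦1.
These 14 residues are pairwise different, hence no difference of two elements is divisible by 15.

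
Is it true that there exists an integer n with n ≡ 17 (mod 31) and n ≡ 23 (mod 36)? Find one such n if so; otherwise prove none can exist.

n = 203

gcd(31, 36) = 1, so the Chinese Remainder Theorem guarantees exactly one residue class mod 1116 satisfying both.
Any solution of the first congruence is n = 17 + 31t; substituting into the second, 31t ≡ 23 − 17 ≡ 6 (mod 36).
Invert 31 mod 36 by the Euclidean algorithm: 36 = 1·31 + 5, 31 = 6·5 + 1, 5 = 5·1 + 0; back-substituting, 1 = 31 − 6·5 = 31 − 6·(36 − 1·31) = −6·36 + 7·31. Hence 31·7 ≡ 1, so 31⁻¹ ≡ 7 (mod 36).
Therefore t ≡ 7·6 = 42 ≡ 6 (mod 36).
With t = 6: n = 17 + 31·6 = 203.
Indeed 203 ≡ 17 (mod 31) and 203 ≡ 23 (mod 36).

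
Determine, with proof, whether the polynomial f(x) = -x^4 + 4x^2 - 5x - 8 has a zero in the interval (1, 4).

No such root exists.

The endpoint values f(1) = -10 and f(4) = -220 are both negative. Claim: f(x) < 0 for every x in (1, 4).
Substitute x = 1 + u, where 0 < u < 3 on the interval. Expanding, f(1 + u) = -u^4 - 4u^3 - 2u^2 - u - 10.
All 5 nonzero coefficients of this polynomial in u are negative; hence for u > 0 the value is a sum of negative terms (the constant -10 among them).
Therefore f(x) < 0 throughout (1, 4), and f has no zero there.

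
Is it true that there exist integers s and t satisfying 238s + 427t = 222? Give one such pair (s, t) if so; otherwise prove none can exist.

There are no such integers.

gcd(238, 427) = 7, so every integer of the form 238s + 427t is a multiple of 7.
But 222 is not a multiple of 7 (it leaves remainder 5).
So the equation is unsolvable over ℤ.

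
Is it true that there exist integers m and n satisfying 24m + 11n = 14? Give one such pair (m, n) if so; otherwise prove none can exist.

Since gcd(24, 11) = 1, every integer is an integer combination of 24 and 11.
Euclidean algorithm: 24 = 2·11 + 2, 11 = 5·2 + 1, 2 = 2·1 + 0.
Unwinding: 1 = 11 − 5·2 = 11 − 5·(24 − 2·11) = −5·24 + 11·11, i.e. 24·(-5) + 11·11 = 1.
Multiplying through by 14: m = (-5)·14 = -70, n = 11·14 = 154 is a solution.
Adding 7·11 to m and subtracting 7·24 from n gives the tidier solution (7, -14).
Indeed 24·7 + 11·(-14) = 168 − 154 = 14.

m = 7, n = -14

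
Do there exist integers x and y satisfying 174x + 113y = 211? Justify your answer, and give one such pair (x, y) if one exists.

x = 72, y = -109

174 and 113 are coprime, so 174x + 113y ranges over all of ℤ.
Euclidean algorithm: 174 = 1·113 + 61, 113 = 1·61 + 52, 61 = 1·52 + 9, 52 = 5·9 + 7, 9 = 1·7 + 2, 7 = 3·2 + 1, 2 = 2·1 + 0.
Back-substituting, 1 = 7 − 3·2 = 7 − 3·(9 − 1·7) = −3·9 + 4·7 = −3·9 + 4·(52 − 5·9) = 4·52 − 23·9 = 4·52 − 23·(61 − 1·52) = −23·61 + 27·52 = −23·61 + 27·(113 − 1·61) = 27·113 − 50·61 = 27·113 − 50·(174 − 1·113) = −50·174 + 77·113; that is, 174·(-50) + 113·77 = 1.
Times 211: 174·(-10550) + 113·16247 = 211, so (-10550, 16247) solves it.
The general solution is x = -10550 + 113k, y = 16247 − 174k; taking k = 94 gives the smaller pair x = 72, y = -109.
Indeed 174·72 + 113·(-109) = 12528 − 12317 = 211.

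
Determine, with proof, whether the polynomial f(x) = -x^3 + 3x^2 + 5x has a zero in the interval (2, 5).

Such a root exists.

f(2) = 14 and f(5) = -25, which have opposite signs.
Since f is a polynomial it is continuous on [2, 5].
By the Intermediate Value Theorem, f takes the value 0 somewhere in the open interval.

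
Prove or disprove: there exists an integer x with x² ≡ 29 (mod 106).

x = 33 works: 33² = 1089, and 1089 − 29 = 1060 = 10·106.

x = 33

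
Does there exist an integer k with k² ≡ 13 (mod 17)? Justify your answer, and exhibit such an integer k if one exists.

k = 8 works: 8² = 64, and 64 − 13 = 51 = 3·17.

k = 8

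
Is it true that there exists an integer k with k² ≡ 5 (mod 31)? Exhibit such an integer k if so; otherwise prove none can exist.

k = 6

Take k = 6. Then 6² = 36 = 1·31 + 5, so 6² ≡ 5 (mod 31).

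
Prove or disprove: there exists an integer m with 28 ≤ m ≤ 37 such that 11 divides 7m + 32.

m = 30

m = 30 works, since 7·30 + 32 = 242 = 22·11.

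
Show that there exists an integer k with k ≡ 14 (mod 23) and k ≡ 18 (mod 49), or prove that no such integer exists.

k = 704

Since 23 and 49 share no common factor, CRT says the pair of congruences has a solution (unique mod 1127).
Write k = 14 + 23t and require 14 + 23t ≡ 18 (mod 49), i.e. 23t ≡ 4 (mod 49).
To invert 23 modulo 49: 49 = 2·23 + 3, 23 = 7·3 + 2, 3 = 1·2 + 1, 2 = 2·1 + 0, and unwinding, 1 = 3 − 1·2 = 3 − (23 − 7·3) = −23 + 8·3 = −23 + 8·(49 − 2·23) = 8·49 − 17·23. Thus 23⁻¹ ≡ -17 ≡ 32 (mod 49).
Therefore t ≡ 32·4 = 128 ≡ 30 (mod 49).
Taking t = 30 gives k = 14 + 23·30 = 704.
Indeed 704 ≡ 14 (mod 23) and 704 ≡ 18 (mod 49).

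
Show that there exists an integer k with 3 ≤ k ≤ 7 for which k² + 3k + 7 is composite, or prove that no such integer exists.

k = 7

At k = 7: 7² + 3·7 + 7 = 77 = 7·11, which is composite.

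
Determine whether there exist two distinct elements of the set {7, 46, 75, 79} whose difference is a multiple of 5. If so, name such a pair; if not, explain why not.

Residues mod 5: 7↦2, 46↦1, 75↦0, 79↦4.
These 4 residues are pairwise different, hence no difference of two elements is divisible by 5.

There is no such pair.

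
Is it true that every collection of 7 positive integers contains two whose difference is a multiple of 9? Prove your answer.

No, the set {44, 45, 46, 47, 48, 49, 50} is a counterexample.

Try 7 consecutive integers, 44, 45, …, 50. Their remainders mod 9 are 8, 0, 1, 2, 3, 4, 5 — pairwise different, as any 7 ≤ 9 consecutive integers have distinct residues.
Any two of them differ by at most 6 < 9 and by at least 1, so no difference is a multiple of 9.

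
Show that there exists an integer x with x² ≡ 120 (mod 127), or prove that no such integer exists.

x = 45

x = 45 works: 45² = 2025, and 2025 − 120 = 1905 = 15·127.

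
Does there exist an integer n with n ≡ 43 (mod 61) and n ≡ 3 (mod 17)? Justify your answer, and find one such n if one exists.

The moduli 61 and 17 are coprime, so by the Chinese Remainder Theorem a unique solution modulo 1037 exists.
Any solution of the first congruence is n = 43 + 61t; substituting into the second, 61t ≡ 3 − 43 ≡ 11 (mod 17).
61 ≡ 10 (mod 17), so this reads 10t ≡ 11 (mod 17). To invert 10 modulo 17: 17 = 1·10 + 7, 10 = 1·7 + 3, 7 = 2·3 + 1, 3 = 3·1 + 0, and unwinding, 1 = 7 − 2·3 = 7 − 2·(10 − 1·7) = −2·10 + 3·7 = −2·10 + 3·(17 − 1·10) = 3·17 − 5·10. Thus 10⁻¹ ≡ -5 ≡ 12 (mod 17).
Therefore t ≡ 12·11 = 132 ≡ 13 (mod 17).
With t = 13: n = 43 + 61·13 = 836.
Check: 836 mod 61 = 43, 836 mod 17 = 3. ✓

n = 836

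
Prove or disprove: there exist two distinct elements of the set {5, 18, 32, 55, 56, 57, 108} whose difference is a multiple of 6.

18 mod 6 = 0 and 108 mod 6 = 0, so 108 − 18 = 90 = 15·6.

The pair (18, 108) works.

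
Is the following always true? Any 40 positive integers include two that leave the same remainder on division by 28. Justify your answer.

True.

Each integer lies in one of the 28 residue classes modulo 28.
Since 40 > 28, two of the 40 integers must share a residue class by the pigeonhole principle; call them a and b.
So a and b have equal remainders mod 28, which is exactly what was to be shown.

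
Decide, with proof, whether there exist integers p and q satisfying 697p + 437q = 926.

p = 175, q = -277

Since gcd(697, 437) = 1, every integer is an integer combination of 697 and 437.
Run the Euclidean algorithm on 697 and 437: 697 = 1·437 + 260, 437 = 1·260 + 177, 260 = 1·177 + 83, 177 = 2·83 + 11, 83 = 7·11 + 6, 11 = 1·6 + 5, 6 = 1·5 + 1, 5 = 5·1 + 0.
Back-substituting, 1 = 6 − 1·5 = 6 − (11 − 1·6) = −11 + 2·6 = −11 + 2·(83 − 7·11) = 2·83 − 15·11 = 2·83 − 15·(177 − 2·83) = −15·177 + 32·83 = −15·177 + 32·(260 − 1·177) = 32·260 − 47·177 = 32·260 − 47·(437 − 1·260) = −47·437 + 79·260 = −47·437 + 79·(697 − 1·437) = 79·697 − 126·437; that is, 697·79 + 437·(-126) = 1.
Times 926: 697·73154 + 437·(-116676) = 926, so (73154, -116676) solves it.
The general solution is p = 73154 + 437k, q = -116676 − 697k; taking k = -167 gives the smaller pair p = 175, q = -277.
Check: 697·175 + 437·(-277) = 121975 − 121049 = 926. ✓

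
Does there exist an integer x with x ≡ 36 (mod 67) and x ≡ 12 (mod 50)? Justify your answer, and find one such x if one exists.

gcd(67, 50) = 1, so the Chinese Remainder Theorem guarantees exactly one residue class mod 3350 satisfying both.
Any solution of the first congruence is x = 36 + 67t; substituting into the second, 67t ≡ 12 − 36 ≡ 26 (mod 50).
67 ≡ 17 (mod 50), so this reads 17t ≡ 26 (mod 50). Note 17·3 = 51 ≡ 1 (mod 50) (as 51 − 1 = 1·50), so 17⁻¹ ≡ 3.
Multiplying by 3: t ≡ 3·26 = 78 ≡ 28 (mod 50).
Taking t = 28 gives x = 36 + 67·28 = 1912.
Indeed 1912 ≡ 36 (mod 67) and 1912 ≡ 12 (mod 50).

x = 1912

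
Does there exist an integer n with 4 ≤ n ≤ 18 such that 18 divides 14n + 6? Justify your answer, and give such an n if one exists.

n = 6

Scanning upward from n = 4 gives 62, 76, none divisible by 18. Try n = 6: 14·6 + 6 = 90 = 5·18, which is divisible by 18.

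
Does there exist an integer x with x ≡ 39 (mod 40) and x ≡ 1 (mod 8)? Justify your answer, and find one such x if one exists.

Both moduli are multiples of 8 = gcd(40, 8), so any solution would satisfy x ≡ 39 and x ≡ 1 modulo 8 simultaneously.
However 39 ≡ 7 and 1 ≡ 1 (mod 8), and 7 ≠ 1.
So no integer satisfies both congruences.

No, no such integer exists.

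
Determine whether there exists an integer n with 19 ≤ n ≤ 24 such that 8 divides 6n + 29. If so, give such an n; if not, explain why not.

There is no such integer n in that range.

The values of 6n + 29 for n = 19, 20, …, 24 are 143, 149, 155, 161, 167, 173; reduced mod 8 these are 7, 5, 3, 1, 7, 5.
Since 0 is absent from this list, 8 ∤ 6n + 29 for every n with 19 ≤ n ≤ 24.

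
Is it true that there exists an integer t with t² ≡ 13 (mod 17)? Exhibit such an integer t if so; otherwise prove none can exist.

t = 8

t = 8 works: 8² = 64, and 64 − 13 = 51 = 3·17.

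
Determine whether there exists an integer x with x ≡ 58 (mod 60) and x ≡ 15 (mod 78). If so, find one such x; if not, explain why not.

No, no such integer exists.

Both moduli are multiples of 6 = gcd(60, 78), so any solution would satisfy x ≡ 58 and x ≡ 15 modulo 6 simultaneously.
However 58 ≡ 4 and 15 ≡ 3 (mod 6), and 4 ≠ 3.
So no integer satisfies both congruences.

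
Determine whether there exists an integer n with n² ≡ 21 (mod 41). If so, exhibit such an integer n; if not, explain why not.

n = 29

n = 29 works: 29² = 841, and 841 − 21 = 820 = 20·41.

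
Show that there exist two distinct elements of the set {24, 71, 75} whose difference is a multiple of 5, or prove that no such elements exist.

Reduce each element modulo 5: 24↦4, 71↦1, 75↦0.
These 3 residues are pairwise different, hence no difference of two elements is divisible by 5.

No, no such pair exists.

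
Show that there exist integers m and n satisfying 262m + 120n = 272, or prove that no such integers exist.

Since gcd(262, 120) = 2 and 272 = 2·136, Bézout's identity guarantees a solution.
Dividing through by 2 reduces the equation to 131m + 60n = 136.
Run the Euclidean algorithm on 131 and 60: 131 = 2·60 + 11, 60 = 5·11 + 5, 11 = 2·5 + 1, 5 = 5·1 + 0.
Back-substituting, 1 = 11 − 2·5 = 11 − 2·(60 − 5·11) = −2·60 + 11·11 = −2·60 + 11·(131 − 2·60) = 11·131 − 24·60; that is, 131·11 + 60·(-24) = 1.
Times 136: 131·1496 + 60·(-3264) = 136, so (1496, -3264) solves it.
Shifting by a multiple of (60, −131) keeps it a solution: m = 1496 − 24·60 = 56, n = -3264 + 24·131 = -120.
Indeed 262·56 + 120·(-120) = 14672 − 14400 = 272.

m = 56, n = -120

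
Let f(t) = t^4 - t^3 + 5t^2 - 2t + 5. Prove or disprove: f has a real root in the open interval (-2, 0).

No.

f(-2) = 53 and f(0) = 5, both positive, so a sign-change argument is unavailable; we show f keeps this sign on the whole interval.
Shift to the endpoint 0: with t = −u (0 < u < 2), one computes f(−u) = u^4 + u^3 + 5u^2 + 2u + 5.
The nonzero coefficients here are all positive, so for u > 0 every term is positive (or zero), and the constant term 5 is strictly positive.
So f is strictly positive on (-2, 0); no root exists in the interval.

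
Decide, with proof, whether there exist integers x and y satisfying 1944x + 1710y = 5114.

No such integers exist.

gcd(1944, 1710) = 18, so every integer of the form 1944x + 1710y is a multiple of 18.
But 5114 = 18·284 + 2, so 18 ∤ 5114.
Hence no integers x, y satisfy the equation.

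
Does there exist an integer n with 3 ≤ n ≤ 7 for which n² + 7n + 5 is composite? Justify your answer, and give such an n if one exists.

n = 5

At n = 5: 5² + 7·5 + 5 = 65 = 5·13, which is composite.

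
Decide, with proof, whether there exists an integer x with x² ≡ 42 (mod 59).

Apply Euler's criterion with the prime 59: 42 is a quadratic residue iff 42^29 ≡ 1 (mod 59), and a non-residue iff it is ≡ −1.
Repeated squaring mod 59: 42^2 = 1764 ≡ 53; 42^4 ≡ 53² = 2809 ≡ 36; 42^8 ≡ 36² = 1296 ≡ 57; 42^16 ≡ 57² = 3249 ≡ 4.
Since 29 = 16 + 8 + 4 + 1, 42^29 ≡ 4 · 57 · 36 · 42; multiplying out mod 59: 4·57 = 228 ≡ 51, then 51·36 = 1836 ≡ 7, then 7·42 = 294 ≡ 58. Thus 42^29 ≡ 58 ≡ −1 (mod 59).
By Euler's criterion 42 is a quadratic non-residue mod 59: no x satisfies x² ≡ 42 (mod 59).

No such integer exists.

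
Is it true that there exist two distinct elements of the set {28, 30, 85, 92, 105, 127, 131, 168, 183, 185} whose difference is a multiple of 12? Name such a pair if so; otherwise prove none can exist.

Reduce each element modulo 12: 28↦4, 30↦6, 85↦1, 92↦8, 105↦9, 127↦7, 131↦11, 168↦0, 183↦3, 185↦5.
All 10 residues are distinct, so no two elements differ by a multiple of 12.

There is no such pair.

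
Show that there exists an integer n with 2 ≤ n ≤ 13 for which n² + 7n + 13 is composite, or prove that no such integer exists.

At n = 7: 7² + 7·7 + 13 = 111 = 3·37, which is composite.

n = 7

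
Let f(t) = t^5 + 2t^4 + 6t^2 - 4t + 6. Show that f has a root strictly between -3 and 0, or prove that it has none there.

f(-3) = -9 and f(0) = 6, which have opposite signs.
f is continuous everywhere (it is a polynomial), in particular on [-3, 0].
By the Intermediate Value Theorem, f takes the value 0 somewhere in the open interval.

Yes, f has a root in the interval.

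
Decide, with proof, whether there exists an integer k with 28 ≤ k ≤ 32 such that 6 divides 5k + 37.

k = 31

At k = 31 we get 5·31 + 37 = 192, and 192 = 6·32.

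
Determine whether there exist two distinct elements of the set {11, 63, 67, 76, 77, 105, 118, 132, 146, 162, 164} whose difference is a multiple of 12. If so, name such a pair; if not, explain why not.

Reduce each element modulo 12: 11↦11, 63↦3, 67↦7, 76↦4, 77↦5, 105↦9, 118↦10, 132↦0, 146↦2, 162↦6, 164↦8.
No residue repeats among the 11 elements, so no pair has difference ≡ 0 (mod 12).

No, no such pair exists.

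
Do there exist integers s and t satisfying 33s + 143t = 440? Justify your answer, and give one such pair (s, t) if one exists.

Every value of 33s + 143t is a multiple of gcd(33, 143) = 11; since 11 ∣ 440, solutions exist.
Dividing through by 11 reduces the equation to 3s + 13t = 40.
Dividing repeatedly: 13 = 4·3 + 1, 3 = 3·1 + 0.
Unwinding: 1 = 13 − 4·3, i.e. 3·(-4) + 13·1 = 1.
Times 40: 3·(-160) + 13·40 = 40, so (-160, 40) solves it.
Shifting by a multiple of (13, −3) keeps it a solution: s = -160 + 13·13 = 9, t = 40 − 13·3 = 1.
Check: 33·9 + 143·1 = 297 + 143 = 440. ✓

s = 9, t = 1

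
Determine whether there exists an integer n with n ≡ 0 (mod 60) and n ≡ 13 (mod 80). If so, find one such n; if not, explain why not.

gcd(60, 80) = 20. If n ≡ 0 (mod 60) and n ≡ 13 (mod 80), then n ≡ 0 (mod 20) and n ≡ 13 (mod 20).
These are incompatible: 0 − 13 = -13 is not divisible by 20.
Therefore no such n exists.

No, no such integer exists.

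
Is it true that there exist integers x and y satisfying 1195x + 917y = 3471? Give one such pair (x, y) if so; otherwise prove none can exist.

x = 438, y = -567

1195 and 917 are coprime, so 1195x + 917y ranges over all of ℤ.
Euclidean algorithm: 1195 = 1·917 + 278, 917 = 3·278 + 83, 278 = 3·83 + 29, 83 = 2·29 + 25, 29 = 1·25 + 4, 25 = 6·4 + 1, 4 = 4·1 + 0.
Unwinding: 1 = 25 − 6·4 = 25 − 6·(29 − 1·25) = −6·29 + 7·25 = −6·29 + 7·(83 − 2·29) = 7·83 − 20·29 = 7·83 − 20·(278 − 3·83) = −20·278 + 67·83 = −20·278 + 67·(917 − 3·278) = 67·917 − 221·278 = 67·917 − 221·(1195 − 1·917) = −221·1195 + 288·917, i.e. 1195·(-221) + 917·288 = 1.
Times 3471: 1195·(-767091) + 917·999648 = 3471, so (-767091, 999648) solves it.
The general solution is x = -767091 + 917k, y = 999648 − 1195k; taking k = 837 gives the smaller pair x = 438, y = -567.
Indeed 1195·438 + 917·(-567) = 523410 − 519939 = 3471.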